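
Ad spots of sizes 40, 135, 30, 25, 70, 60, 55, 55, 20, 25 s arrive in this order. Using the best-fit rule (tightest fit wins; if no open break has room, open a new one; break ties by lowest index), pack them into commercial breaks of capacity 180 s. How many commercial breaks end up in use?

3

  40 → break 1 (new)  [load 40/180]
  135 → break 1  [load 175/180]
  30 → break 2 (new)  [load 30/180]
  25 → break 2  [load 55/180]
  70 → break 2  [load 125/180]
  60 → break 3 (new)  [load 60/180]
  55 → break 2  [load 180/180]
  55 → break 3  [load 115/180]
  20 → break 3  [load 135/180]
  25 → break 3  [load 160/180]
3 commercial breaks opened.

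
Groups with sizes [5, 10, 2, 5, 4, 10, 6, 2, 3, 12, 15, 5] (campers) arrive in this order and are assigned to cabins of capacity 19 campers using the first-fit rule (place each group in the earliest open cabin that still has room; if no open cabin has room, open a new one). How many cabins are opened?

5

  5 → cabin 1 (new)  [load 5/19]
  10 → cabin 1  [load 15/19]
  2 → cabin 1  [load 17/19]
  5 → cabin 2 (new)  [load 5/19]
  4 → cabin 2  [load 9/19]
  10 → cabin 2  [load 19/19]
  6 → cabin 3 (new)  [load 6/19]
  2 → cabin 1  [load 19/19]
  3 → cabin 3  [load 9/19]
  12 → cabin 4 (new)  [load 12/19]
  15 → cabin 5 (new)  [load 15/19]
  5 → cabin 3  [load 14/19]
5 cabins opened.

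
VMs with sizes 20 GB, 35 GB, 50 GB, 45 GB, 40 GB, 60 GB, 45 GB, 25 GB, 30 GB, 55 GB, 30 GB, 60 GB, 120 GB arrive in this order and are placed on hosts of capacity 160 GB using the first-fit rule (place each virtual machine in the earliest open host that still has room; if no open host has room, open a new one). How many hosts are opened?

5

  20 → host 1 (new)  [load 20/160]
  35 → host 1  [load 55/160]
  50 → host 1  [load 105/160]
  45 → host 1  [load 150/160]
  40 → host 2 (new)  [load 40/160]
  60 → host 2  [load 100/160]
  45 → host 2  [load 145/160]
  25 → host 3 (new)  [load 25/160]
  30 → host 3  [load 55/160]
  55 → host 3  [load 110/160]
  30 → host 3  [load 140/160]
  60 → host 4 (new)  [load 60/160]
  120 → host 5 (new)  [load 120/160]
5 hosts opened.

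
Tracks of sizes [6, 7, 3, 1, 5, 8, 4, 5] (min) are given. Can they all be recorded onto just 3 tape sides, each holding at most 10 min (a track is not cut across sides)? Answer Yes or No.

No

Total = 39 min; ⌈39/10⌉ = 4.
At least 4 tape sides are required, but only 3 are allowed.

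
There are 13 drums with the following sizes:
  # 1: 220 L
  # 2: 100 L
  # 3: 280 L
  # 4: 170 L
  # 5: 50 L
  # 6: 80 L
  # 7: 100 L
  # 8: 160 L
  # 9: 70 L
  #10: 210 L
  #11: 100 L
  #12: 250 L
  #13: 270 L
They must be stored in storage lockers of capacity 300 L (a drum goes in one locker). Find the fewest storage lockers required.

Total = 280 + 270 + 250 + 220 + 210 + 170 + 160 + 100 + 100 + 100 + 80 + 70 + 50 = 2060 L.
Lower bound: ⌈2060/300⌉ = 7 storage lockers.
A packing using 8 storage lockers:
  locker 1: 280 = 280
  locker 2: 270 = 270
  locker 3: 250 + 50 = 300
  locker 4: 220 + 80 = 300
  locker 5: 210 + 70 = 280
  locker 6: 170 + 100 = 270
  locker 7: 160 + 100 = 260
  locker 8: 100 = 100
No arrangement into 7 storage lockers stays within capacity, so 8 is optimal.

8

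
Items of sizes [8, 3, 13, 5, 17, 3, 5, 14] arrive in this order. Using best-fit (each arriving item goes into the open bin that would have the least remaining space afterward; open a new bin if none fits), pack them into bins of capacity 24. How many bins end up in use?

  8 → bin 1 (new)  [load 8/24]
  3 → bin 1  [load 11/24]
  13 → bin 1  [load 24/24]
  5 → bin 2 (new)  [load 5/24]
  17 → bin 2  [load 22/24]
  3 → bin 3 (new)  [load 3/24]
  5 → bin 3  [load 8/24]
  14 → bin 3  [load 22/24]
3 bins opened.

3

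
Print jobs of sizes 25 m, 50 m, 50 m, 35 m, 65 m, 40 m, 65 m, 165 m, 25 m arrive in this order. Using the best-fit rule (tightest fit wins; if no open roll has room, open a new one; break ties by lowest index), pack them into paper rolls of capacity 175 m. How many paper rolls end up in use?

4

  25 → roll 1 (new)  [load 25/175]
  50 → roll 1  [load 75/175]
  50 → roll 1  [load 125/175]
  35 → roll 1  [load 160/175]
  65 → roll 2 (new)  [load 65/175]
  40 → roll 2  [load 105/175]
  65 → roll 2  [load 170/175]
  165 → roll 3 (new)  [load 165/175]
  25 → roll 4 (new)  [load 25/175]
4 paper rolls opened.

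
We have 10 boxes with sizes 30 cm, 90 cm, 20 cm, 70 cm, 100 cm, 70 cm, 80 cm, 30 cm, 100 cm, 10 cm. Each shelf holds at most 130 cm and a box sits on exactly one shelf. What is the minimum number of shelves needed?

6

Total = 100 + 100 + 90 + 80 + 70 + 70 + 30 + 30 + 20 + 10 = 600 cm.
Lower bound: ⌈600/130⌉ = 5 shelves.
Also, 6 boxes each exceed 65 cm, and no two of those can share a shelf, so at least 6 shelves are needed.
A packing using 6 shelves:
  shelf 1: 100 + 30 = 130
  shelf 2: 100 + 30 = 130
  shelf 3: 90 + 20 + 10 = 120
  shelf 4: 80 = 80
  shelf 5: 70 = 70
  shelf 6: 70 = 70
This matches the lower bound, so 6 is optimal.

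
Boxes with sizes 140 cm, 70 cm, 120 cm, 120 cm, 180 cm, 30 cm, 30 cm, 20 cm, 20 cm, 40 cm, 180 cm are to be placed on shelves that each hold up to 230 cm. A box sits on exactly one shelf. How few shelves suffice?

5

Total = 180 + 180 + 140 + 120 + 120 + 70 + 40 + 30 + 30 + 20 + 20 = 950 cm.
Lower bound: ⌈950/230⌉ = 5 shelves.
A packing using 5 shelves:
  shelf 1: 180 + 40 = 220
  shelf 2: 180 + 30 + 20 = 230
  shelf 3: 140 + 70 + 20 = 230
  shelf 4: 120 + 30 = 150
  shelf 5: 120 = 120
This matches the lower bound, so 5 is optimal.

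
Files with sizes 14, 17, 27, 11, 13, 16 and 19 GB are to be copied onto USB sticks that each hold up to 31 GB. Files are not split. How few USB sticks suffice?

Total = 27 + 19 + 17 + 16 + 14 + 13 + 11 = 117 GB.
Lower bound: ⌈117/31⌉ = 4 USB sticks.
A packing using 4 USB sticks:
  USB stick 1: 27 = 27
  USB stick 2: 19 + 11 = 30
  USB stick 3: 17 + 14 = 31
  USB stick 4: 16 + 13 = 29
This matches the lower bound, so 4 is optimal.

4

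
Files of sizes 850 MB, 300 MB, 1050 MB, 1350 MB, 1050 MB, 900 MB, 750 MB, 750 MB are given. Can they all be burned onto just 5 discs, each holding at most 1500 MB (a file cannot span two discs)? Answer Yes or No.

Total = 7000 MB; ⌈7000/1500⌉ = 5.
The bound of 5 does not rule out 5, but exhaustive search shows no assignment into 5 discs of capacity 1500 MB exists — the minimum is 6.

No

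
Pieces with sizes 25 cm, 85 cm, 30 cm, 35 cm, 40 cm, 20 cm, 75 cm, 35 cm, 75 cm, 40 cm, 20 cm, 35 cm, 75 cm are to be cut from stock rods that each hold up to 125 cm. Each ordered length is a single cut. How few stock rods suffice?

5

Total = 85 + 75 + 75 + 75 + 40 + 40 + 35 + 35 + 35 + 30 + 25 + 20 + 20 = 590 cm.
Lower bound: ⌈590/125⌉ = 5 stock rods.
A packing using 5 stock rods:
  stock rod 1: 85 + 40 = 125
  stock rod 2: 75 + 40 = 115
  stock rod 3: 75 + 35 = 110
  stock rod 4: 75 + 30 + 20 = 125
  stock rod 5: 35 + 35 + 25 + 20 = 115
This matches the lower bound, so 5 is optimal.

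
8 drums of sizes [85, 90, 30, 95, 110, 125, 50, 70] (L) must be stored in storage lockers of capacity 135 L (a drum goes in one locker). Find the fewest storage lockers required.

Total = 125 + 110 + 95 + 90 + 85 + 70 + 50 + 30 = 655 L.
Lower bound: ⌈655/135⌉ = 5 storage lockers.
Also, 6 drums each exceed 135/2 L, and no two of those can share a locker, so at least 6 storage lockers are needed.
A packing using 6 storage lockers:
  locker 1: 125 = 125
  locker 2: 110 = 110
  locker 3: 95 + 30 = 125
  locker 4: 90 = 90
  locker 5: 85 + 50 = 135
  locker 6: 70 = 70
This matches the lower bound, so 6 is optimal.

6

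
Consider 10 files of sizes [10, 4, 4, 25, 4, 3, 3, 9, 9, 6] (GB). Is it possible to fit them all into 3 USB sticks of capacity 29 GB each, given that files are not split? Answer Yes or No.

A valid assignment using 3 USB sticks:
  USB stick 1: 25 + 4 = 29
  USB stick 2: 10 + 9 + 9 = 28
  USB stick 3: 6 + 4 + 4 + 3 + 3 = 20
Every load is within 29 GB, so 3 USB sticks suffice.

Yes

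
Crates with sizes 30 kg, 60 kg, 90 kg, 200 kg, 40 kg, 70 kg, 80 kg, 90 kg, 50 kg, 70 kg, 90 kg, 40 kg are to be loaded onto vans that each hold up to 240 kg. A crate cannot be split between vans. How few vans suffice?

Total = 200 + 90 + 90 + 90 + 80 + 70 + 70 + 60 + 50 + 40 + 40 + 30 = 910 kg.
Lower bound: ⌈910/240⌉ = 4 vans.
A packing using 4 vans:
  van 1: 200 + 40 = 240
  van 2: 90 + 90 + 60 = 240
  van 3: 90 + 80 + 70 = 240
  van 4: 70 + 50 + 40 + 30 = 190
This matches the lower bound, so 4 is optimal.

4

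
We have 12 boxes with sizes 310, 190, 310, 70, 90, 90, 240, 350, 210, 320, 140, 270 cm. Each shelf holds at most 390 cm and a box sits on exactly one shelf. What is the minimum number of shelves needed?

Total = 350 + 320 + 310 + 310 + 270 + 240 + 210 + 190 + 140 + 90 + 90 + 70 = 2590 cm.
Lower bound: ⌈2590/390⌉ = 7 shelves.
A packing using 8 shelves:
  shelf 1: 350 = 350
  shelf 2: 320 + 70 = 390
  shelf 3: 310 = 310
  shelf 4: 310 = 310
  shelf 5: 270 + 90 = 360
  shelf 6: 240 + 140 = 380
  shelf 7: 210 + 90 = 300
  shelf 8: 190 = 190
No arrangement into 7 shelves stays within capacity, so 8 is optimal.

8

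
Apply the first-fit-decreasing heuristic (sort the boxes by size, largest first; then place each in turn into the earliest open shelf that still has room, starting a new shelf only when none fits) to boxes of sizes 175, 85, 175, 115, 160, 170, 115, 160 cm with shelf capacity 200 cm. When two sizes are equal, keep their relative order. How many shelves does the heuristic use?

7

Sorted descending: 175, 175, 170, 160, 160, 115, 115, 85.
  175 → shelf 1 (new)  [load 175/200]
  175 → shelf 2 (new)  [load 175/200]
  170 → shelf 3 (new)  [load 170/200]
  160 → shelf 4 (new)  [load 160/200]
  160 → shelf 5 (new)  [load 160/200]
  115 → shelf 6 (new)  [load 115/200]
  115 → shelf 7 (new)  [load 115/200]
  85 → shelf 6  [load 200/200]
7 shelves opened.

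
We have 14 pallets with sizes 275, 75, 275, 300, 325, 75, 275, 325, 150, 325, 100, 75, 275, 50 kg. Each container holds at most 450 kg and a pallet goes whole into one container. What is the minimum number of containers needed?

8

Total = 325 + 325 + 325 + 300 + 275 + 275 + 275 + 275 + 150 + 100 + 75 + 75 + 75 + 50 = 2900 kg.
Lower bound: ⌈2900/450⌉ = 7 containers.
Also, 8 pallets each exceed 225 kg, and no two of those can share a container, so at least 8 containers are needed.
A packing using 8 containers:
  container 1: 325 + 100 = 425
  container 2: 325 + 75 + 50 = 450
  container 3: 325 + 75 = 400
  container 4: 300 + 150 = 450
  container 5: 275 + 75 = 350
  container 6: 275 = 275
  container 7: 275 = 275
  container 8: 275 = 275
This matches the lower bound, so 8 is optimal.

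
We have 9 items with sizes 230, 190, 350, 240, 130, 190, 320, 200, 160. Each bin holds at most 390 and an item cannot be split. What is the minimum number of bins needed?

6

Total = 350 + 320 + 240 + 230 + 200 + 190 + 190 + 160 + 130 = 2010.
Lower bound: ⌈2010/390⌉ = 6 bins.
A packing using 6 bins:
  bin 1: 350 = 350
  bin 2: 320 = 320
  bin 3: 240 + 130 = 370
  bin 4: 230 + 160 = 390
  bin 5: 200 + 190 = 390
  bin 6: 190 = 190
This matches the lower bound, so 6 is optimal.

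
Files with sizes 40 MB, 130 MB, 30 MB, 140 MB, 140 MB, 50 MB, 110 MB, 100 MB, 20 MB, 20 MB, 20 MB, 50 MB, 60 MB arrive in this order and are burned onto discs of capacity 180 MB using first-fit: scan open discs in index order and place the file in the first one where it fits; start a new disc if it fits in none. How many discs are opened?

  40 → disc 1 (new)  [load 40/180]
  130 → disc 1  [load 170/180]
  30 → disc 2 (new)  [load 30/180]
  140 → disc 2  [load 170/180]
  140 → disc 3 (new)  [load 140/180]
  50 → disc 4 (new)  [load 50/180]
  110 → disc 4  [load 160/180]
  100 → disc 5 (new)  [load 100/180]
  20 → disc 3  [load 160/180]
  20 → disc 3  [load 180/180]
  20 → disc 4  [load 180/180]
  50 → disc 5  [load 150/180]
  60 → disc 6 (new)  [load 60/180]
6 discs opened.

6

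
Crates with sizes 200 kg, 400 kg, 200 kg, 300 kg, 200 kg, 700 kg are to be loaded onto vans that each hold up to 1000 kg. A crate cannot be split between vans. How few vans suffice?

Total = 700 + 400 + 300 + 200 + 200 + 200 = 2000 kg.
Lower bound: ⌈2000/1000⌉ = 2 vans.
A packing using 2 vans:
  van 1: 700 + 300 = 1000
  van 2: 400 + 200 + 200 + 200 = 1000
This matches the lower bound, so 2 is optimal.

2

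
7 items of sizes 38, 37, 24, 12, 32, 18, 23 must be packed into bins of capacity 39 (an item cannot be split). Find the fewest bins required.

6

Total = 38 + 37 + 32 + 24 + 23 + 18 + 12 = 184.
Lower bound: ⌈184/39⌉ = 5 bins.
A packing using 6 bins:
  bin 1: 38 = 38
  bin 2: 37 = 37
  bin 3: 32 = 32
  bin 4: 24 + 12 = 36
  bin 5: 23 = 23
  bin 6: 18 = 18
No arrangement into 5 bins stays within capacity, so 6 is optimal.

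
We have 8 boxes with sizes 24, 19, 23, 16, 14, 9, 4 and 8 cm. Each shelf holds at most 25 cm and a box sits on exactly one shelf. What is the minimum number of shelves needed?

5

Total = 24 + 23 + 19 + 16 + 14 + 9 + 8 + 4 = 117 cm.
Lower bound: ⌈117/25⌉ = 5 shelves.
A packing using 5 shelves:
  shelf 1: 24 = 24
  shelf 2: 23 = 23
  shelf 3: 19 + 4 = 23
  shelf 4: 16 + 9 = 25
  shelf 5: 14 + 8 = 22
This matches the lower bound, so 5 is optimal.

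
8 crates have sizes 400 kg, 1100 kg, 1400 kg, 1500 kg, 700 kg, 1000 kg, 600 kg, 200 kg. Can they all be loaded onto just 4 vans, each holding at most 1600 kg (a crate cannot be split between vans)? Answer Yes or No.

Total = 6900 kg; ⌈6900/1600⌉ = 5.
At least 5 vans are required, but only 4 are allowed.

No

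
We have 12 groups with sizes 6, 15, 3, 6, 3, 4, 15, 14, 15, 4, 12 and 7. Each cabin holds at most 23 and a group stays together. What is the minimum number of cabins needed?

Total = 15 + 15 + 15 + 14 + 12 + 7 + 6 + 6 + 4 + 4 + 3 + 3 = 104.
Lower bound: ⌈104/23⌉ = 5 cabins.
A packing using 5 cabins:
  cabin 1: 15 + 7 = 22
  cabin 2: 15 + 6 = 21
  cabin 3: 15 + 6 = 21
  cabin 4: 14 + 4 + 4 = 22
  cabin 5: 12 + 3 + 3 = 18
This matches the lower bound, so 5 is optimal.

5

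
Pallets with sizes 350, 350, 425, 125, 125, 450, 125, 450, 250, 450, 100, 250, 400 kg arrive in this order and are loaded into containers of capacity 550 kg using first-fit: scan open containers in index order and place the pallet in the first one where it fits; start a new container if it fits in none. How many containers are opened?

8

  350 → container 1 (new)  [load 350/550]
  350 → container 2 (new)  [load 350/550]
  425 → container 3 (new)  [load 425/550]
  125 → container 1  [load 475/550]
  125 → container 2  [load 475/550]
  450 → container 4 (new)  [load 450/550]
  125 → container 3  [load 550/550]
  450 → container 5 (new)  [load 450/550]
  250 → container 6 (new)  [load 250/550]
  450 → container 7 (new)  [load 450/550]
  100 → container 4  [load 550/550]
  250 → container 6  [load 500/550]
  400 → container 8 (new)  [load 400/550]
8 containers opened.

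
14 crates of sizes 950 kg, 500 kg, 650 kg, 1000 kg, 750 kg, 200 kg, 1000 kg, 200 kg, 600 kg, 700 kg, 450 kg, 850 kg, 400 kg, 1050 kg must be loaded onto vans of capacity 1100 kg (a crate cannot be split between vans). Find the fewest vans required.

9

Total = 1050 + 1000 + 1000 + 950 + 850 + 750 + 700 + 650 + 600 + 500 + 450 + 400 + 200 + 200 = 9300 kg.
Lower bound: ⌈9300/1100⌉ = 9 vans.
A packing using 9 vans:
  van 1: 1050 = 1050
  van 2: 1000 = 1000
  van 3: 1000 = 1000
  van 4: 950 = 950
  van 5: 850 + 200 = 1050
  van 6: 750 + 200 = 950
  van 7: 700 + 400 = 1100
  van 8: 650 + 450 = 1100
  van 9: 600 + 500 = 1100
This matches the lower bound, so 9 is optimal.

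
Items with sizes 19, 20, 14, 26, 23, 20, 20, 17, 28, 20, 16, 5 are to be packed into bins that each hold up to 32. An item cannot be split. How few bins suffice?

Total = 28 + 26 + 23 + 20 + 20 + 20 + 20 + 19 + 17 + 16 + 14 + 5 = 228.
Lower bound: ⌈228/32⌉ = 8 bins.
Also, 9 items each exceed 16, and no two of those can share a bin, so at least 9 bins are needed.
A packing using 10 bins:
  bin 1: 28 = 28
  bin 2: 26 + 5 = 31
  bin 3: 23 = 23
  bin 4: 20 = 20
  bin 5: 20 = 20
  bin 6: 20 = 20
  bin 7: 20 = 20
  bin 8: 19 = 19
  bin 9: 17 + 14 = 31
  bin 10: 16 = 16
No arrangement into 9 bins stays within capacity, so 10 is optimal.

10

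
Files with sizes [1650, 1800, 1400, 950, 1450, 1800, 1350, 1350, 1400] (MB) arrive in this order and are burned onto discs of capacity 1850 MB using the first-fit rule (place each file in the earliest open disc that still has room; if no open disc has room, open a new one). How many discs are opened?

  1650 → disc 1 (new)  [load 1650/1850]
  1800 → disc 2 (new)  [load 1800/1850]
  1400 → disc 3 (new)  [load 1400/1850]
  950 → disc 4 (new)  [load 950/1850]
  1450 → disc 5 (new)  [load 1450/1850]
  1800 → disc 6 (new)  [load 1800/1850]
  1350 → disc 7 (new)  [load 1350/1850]
  1350 → disc 8 (new)  [load 1350/1850]
  1400 → disc 9 (new)  [load 1400/1850]
9 discs opened.

9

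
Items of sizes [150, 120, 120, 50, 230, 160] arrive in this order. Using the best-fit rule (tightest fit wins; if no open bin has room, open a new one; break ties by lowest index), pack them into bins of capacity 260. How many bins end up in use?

  150 → bin 1 (new)  [load 150/260]
  120 → bin 2 (new)  [load 120/260]
  120 → bin 2  [load 240/260]
  50 → bin 1  [load 200/260]
  230 → bin 3 (new)  [load 230/260]
  160 → bin 4 (new)  [load 160/260]
4 bins opened.

4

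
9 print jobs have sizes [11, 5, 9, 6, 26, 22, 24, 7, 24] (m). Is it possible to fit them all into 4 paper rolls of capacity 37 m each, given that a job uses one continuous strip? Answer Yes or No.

A valid assignment using 4 paper rolls:
  roll 1: 26 + 11 = 37
  roll 2: 24 + 9 = 33
  roll 3: 24 + 7 + 6 = 37
  roll 4: 22 + 5 = 27
Every load is within 37 m, so 4 paper rolls suffice.

Yes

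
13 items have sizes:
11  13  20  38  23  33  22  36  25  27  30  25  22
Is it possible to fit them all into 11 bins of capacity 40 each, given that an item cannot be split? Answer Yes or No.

A valid assignment using 11 bins:
  bin 1: 38 = 38
  bin 2: 36 = 36
  bin 3: 33 = 33
  bin 4: 30 = 30
  bin 5: 27 + 13 = 40
  bin 6: 25 + 11 = 36
  bin 7: 25 = 25
  bin 8: 23 = 23
  bin 9: 22 = 22
  bin 10: 22 = 22
  bin 11: 20 = 20
Every load is within 40, so 11 bins suffice.

Yes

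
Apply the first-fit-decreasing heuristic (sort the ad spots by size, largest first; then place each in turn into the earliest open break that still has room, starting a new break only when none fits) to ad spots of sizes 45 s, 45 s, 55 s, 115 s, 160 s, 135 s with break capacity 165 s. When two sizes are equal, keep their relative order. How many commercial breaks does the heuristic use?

Sorted descending: 160, 135, 115, 55, 45, 45.
  160 → break 1 (new)  [load 160/165]
  135 → break 2 (new)  [load 135/165]
  115 → break 3 (new)  [load 115/165]
  55 → break 4 (new)  [load 55/165]
  45 → break 3  [load 160/165]
  45 → break 4  [load 100/165]
4 commercial breaks opened.

4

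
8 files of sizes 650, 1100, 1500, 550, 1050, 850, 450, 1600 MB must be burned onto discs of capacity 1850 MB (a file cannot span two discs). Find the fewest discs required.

5

Total = 1600 + 1500 + 1100 + 1050 + 850 + 650 + 550 + 450 = 7750 MB.
Lower bound: ⌈7750/1850⌉ = 5 discs.
A packing using 5 discs:
  disc 1: 1600 = 1600
  disc 2: 1500 = 1500
  disc 3: 1100 + 650 = 1750
  disc 4: 1050 + 550 = 1600
  disc 5: 850 + 450 = 1300
This matches the lower bound, so 5 is optimal.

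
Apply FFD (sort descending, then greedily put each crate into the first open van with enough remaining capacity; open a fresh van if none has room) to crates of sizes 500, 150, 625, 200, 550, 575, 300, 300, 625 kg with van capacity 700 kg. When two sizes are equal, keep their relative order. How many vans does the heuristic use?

6

Sorted descending: 625, 625, 575, 550, 500, 300, 300, 200, 150.
  625 → van 1 (new)  [load 625/700]
  625 → van 2 (new)  [load 625/700]
  575 → van 3 (new)  [load 575/700]
  550 → van 4 (new)  [load 550/700]
  500 → van 5 (new)  [load 500/700]
  300 → van 6 (new)  [load 300/700]
  300 → van 6  [load 600/700]
  200 → van 5  [load 700/700]
  150 → van 4  [load 700/700]
6 vans opened.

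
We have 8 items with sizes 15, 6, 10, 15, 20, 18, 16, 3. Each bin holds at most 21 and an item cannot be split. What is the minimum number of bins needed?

6

Total = 20 + 18 + 16 + 15 + 15 + 10 + 6 + 3 = 103.
Lower bound: ⌈103/21⌉ = 5 bins.
A packing using 6 bins:
  bin 1: 20 = 20
  bin 2: 18 + 3 = 21
  bin 3: 16 = 16
  bin 4: 15 + 6 = 21
  bin 5: 15 = 15
  bin 6: 10 = 10
No arrangement into 5 bins stays within capacity, so 6 is optimal.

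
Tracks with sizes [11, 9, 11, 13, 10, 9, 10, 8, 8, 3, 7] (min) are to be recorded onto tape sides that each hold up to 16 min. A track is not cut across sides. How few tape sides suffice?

Total = 13 + 11 + 11 + 10 + 10 + 9 + 9 + 8 + 8 + 7 + 3 = 99 min.
Lower bound: ⌈99/16⌉ = 7 tape sides.
A packing using 8 tape sides:
  side 1: 13 + 3 = 16
  side 2: 11 = 11
  side 3: 11 = 11
  side 4: 10 = 10
  side 5: 10 = 10
  side 6: 9 + 7 = 16
  side 7: 9 = 9
  side 8: 8 + 8 = 16
No arrangement into 7 tape sides stays within capacity, so 8 is optimal.

8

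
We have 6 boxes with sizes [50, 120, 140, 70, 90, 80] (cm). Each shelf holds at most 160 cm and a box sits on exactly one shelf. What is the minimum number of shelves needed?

4

Total = 140 + 120 + 90 + 80 + 70 + 50 = 550 cm.
Lower bound: ⌈550/160⌉ = 4 shelves.
A packing using 4 shelves:
  shelf 1: 140 = 140
  shelf 2: 120 = 120
  shelf 3: 90 + 70 = 160
  shelf 4: 80 + 50 = 130
This matches the lower bound, so 4 is optimal.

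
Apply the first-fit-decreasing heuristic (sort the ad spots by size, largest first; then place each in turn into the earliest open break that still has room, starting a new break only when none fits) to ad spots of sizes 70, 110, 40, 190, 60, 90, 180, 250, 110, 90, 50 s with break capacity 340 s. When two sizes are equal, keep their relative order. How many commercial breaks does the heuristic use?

4

Sorted descending: 250, 190, 180, 110, 110, 90, 90, 70, 60, 50, 40.
  250 → break 1 (new)  [load 250/340]
  190 → break 2 (new)  [load 190/340]
  180 → break 3 (new)  [load 180/340]
  110 → break 2  [load 300/340]
  110 → break 3  [load 290/340]
  90 → break 1  [load 340/340]
  90 → break 4 (new)  [load 90/340]
  70 → break 4  [load 160/340]
  60 → break 4  [load 220/340]
  50 → break 3  [load 340/340]
  40 → break 2  [load 340/340]
4 commercial breaks opened.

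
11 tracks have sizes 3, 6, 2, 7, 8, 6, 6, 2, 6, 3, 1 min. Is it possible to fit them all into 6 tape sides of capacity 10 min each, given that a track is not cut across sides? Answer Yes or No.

Yes

A valid assignment using 6 tape sides:
  side 1: 8 + 2 = 10
  side 2: 7 + 3 = 10
  side 3: 6 + 3 + 1 = 10
  side 4: 6 + 2 = 8
  side 5: 6 = 6
  side 6: 6 = 6
Every load is within 10 min, so 6 tape sides suffice.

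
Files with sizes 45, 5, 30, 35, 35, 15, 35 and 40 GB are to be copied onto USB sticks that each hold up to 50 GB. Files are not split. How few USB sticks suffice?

Total = 45 + 40 + 35 + 35 + 35 + 30 + 15 + 5 = 240 GB.
Lower bound: ⌈240/50⌉ = 5 USB sticks.
Also, 6 files each exceed 25 GB, and no two of those can share a USB stick, so at least 6 USB sticks are needed.
A packing using 6 USB sticks:
  USB stick 1: 45 + 5 = 50
  USB stick 2: 40 = 40
  USB stick 3: 35 + 15 = 50
  USB stick 4: 35 = 35
  USB stick 5: 35 = 35
  USB stick 6: 30 = 30
This matches the lower bound, so 6 is optimal.

6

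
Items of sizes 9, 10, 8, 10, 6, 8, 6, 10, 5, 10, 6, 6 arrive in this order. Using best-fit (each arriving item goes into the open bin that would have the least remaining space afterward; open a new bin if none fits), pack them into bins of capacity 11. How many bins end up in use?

11

  9 → bin 1 (new)  [load 9/11]
  10 → bin 2 (new)  [load 10/11]
  8 → bin 3 (new)  [load 8/11]
  10 → bin 4 (new)  [load 10/11]
  6 → bin 5 (new)  [load 6/11]
  8 → bin 6 (new)  [load 8/11]
  6 → bin 7 (new)  [load 6/11]
  10 → bin 8 (new)  [load 10/11]
  5 → bin 5  [load 11/11]
  10 → bin 9 (new)  [load 10/11]
  6 → bin 10 (new)  [load 6/11]
  6 → bin 11 (new)  [load 6/11]
11 bins opened.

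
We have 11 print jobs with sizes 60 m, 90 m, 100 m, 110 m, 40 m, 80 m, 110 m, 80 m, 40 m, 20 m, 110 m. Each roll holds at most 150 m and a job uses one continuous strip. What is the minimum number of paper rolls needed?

Total = 110 + 110 + 110 + 100 + 90 + 80 + 80 + 60 + 40 + 40 + 20 = 840 m.
Lower bound: ⌈840/150⌉ = 6 paper rolls.
Also, 7 print jobs each exceed 75 m, and no two of those can share a roll, so at least 7 paper rolls are needed.
A packing using 7 paper rolls:
  roll 1: 110 + 40 = 150
  roll 2: 110 + 40 = 150
  roll 3: 110 + 20 = 130
  roll 4: 100 = 100
  roll 5: 90 + 60 = 150
  roll 6: 80 = 80
  roll 7: 80 = 80
This matches the lower bound, so 7 is optimal.

7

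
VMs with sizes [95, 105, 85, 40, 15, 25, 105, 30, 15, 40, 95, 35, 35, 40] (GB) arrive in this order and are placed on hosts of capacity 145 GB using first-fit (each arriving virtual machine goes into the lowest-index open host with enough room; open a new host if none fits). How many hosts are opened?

  95 → host 1 (new)  [load 95/145]
  105 → host 2 (new)  [load 105/145]
  85 → host 3 (new)  [load 85/145]
  40 → host 1  [load 135/145]
  15 → host 2  [load 120/145]
  25 → host 2  [load 145/145]
  105 → host 4 (new)  [load 105/145]
  30 → host 3  [load 115/145]
  15 → host 3  [load 130/145]
  40 → host 4  [load 145/145]
  95 → host 5 (new)  [load 95/145]
  35 → host 5  [load 130/145]
  35 → host 6 (new)  [load 35/145]
  40 → host 6  [load 75/145]
6 hosts opened.

6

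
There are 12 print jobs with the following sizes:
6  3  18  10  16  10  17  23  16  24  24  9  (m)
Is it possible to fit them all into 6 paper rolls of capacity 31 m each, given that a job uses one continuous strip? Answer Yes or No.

No

Total = 176 m; ⌈176/31⌉ = 6.
7 print jobs each exceed half the capacity and cannot share a roll, forcing at least 7 paper rolls.
At least 7 paper rolls are required, but only 6 are allowed.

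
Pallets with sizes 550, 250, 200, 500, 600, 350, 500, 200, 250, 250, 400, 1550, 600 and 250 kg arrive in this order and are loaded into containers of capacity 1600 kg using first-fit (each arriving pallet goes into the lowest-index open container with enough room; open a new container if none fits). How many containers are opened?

5

  550 → container 1 (new)  [load 550/1600]
  250 → container 1  [load 800/1600]
  200 → container 1  [load 1000/1600]
  500 → container 1  [load 1500/1600]
  600 → container 2 (new)  [load 600/1600]
  350 → container 2  [load 950/1600]
  500 → container 2  [load 1450/1600]
  200 → container 3 (new)  [load 200/1600]
  250 → container 3  [load 450/1600]
  250 → container 3  [load 700/1600]
  400 → container 3  [load 1100/1600]
  1550 → container 4 (new)  [load 1550/1600]
  600 → container 5 (new)  [load 600/1600]
  250 → container 3  [load 1350/1600]
5 containers opened.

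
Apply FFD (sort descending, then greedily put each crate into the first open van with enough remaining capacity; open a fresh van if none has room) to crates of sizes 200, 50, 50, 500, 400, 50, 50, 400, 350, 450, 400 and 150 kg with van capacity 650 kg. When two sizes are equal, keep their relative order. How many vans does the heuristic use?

6

Sorted descending: 500, 450, 400, 400, 400, 350, 200, 150, 50, 50, 50, 50.
  500 → van 1 (new)  [load 500/650]
  450 → van 2 (new)  [load 450/650]
  400 → van 3 (new)  [load 400/650]
  400 → van 4 (new)  [load 400/650]
  400 → van 5 (new)  [load 400/650]
  350 → van 6 (new)  [load 350/650]
  200 → van 2  [load 650/650]
  150 → van 1  [load 650/650]
  50 → van 3  [load 450/650]
  50 → van 3  [load 500/650]
  50 → van 3  [load 550/650]
  50 → van 3  [load 600/650]
6 vans opened.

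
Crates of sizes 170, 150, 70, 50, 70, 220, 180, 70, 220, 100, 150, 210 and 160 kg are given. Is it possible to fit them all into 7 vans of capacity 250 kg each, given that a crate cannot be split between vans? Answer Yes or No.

No

Total = 1820 kg; ⌈1820/250⌉ = 8.
At least 8 vans are required, but only 7 are allowed.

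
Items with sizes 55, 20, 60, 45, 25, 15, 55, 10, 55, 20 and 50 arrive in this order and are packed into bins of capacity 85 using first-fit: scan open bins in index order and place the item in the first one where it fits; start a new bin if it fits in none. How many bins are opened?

6

  55 → bin 1 (new)  [load 55/85]
  20 → bin 1  [load 75/85]
  60 → bin 2 (new)  [load 60/85]
  45 → bin 3 (new)  [load 45/85]
  25 → bin 2  [load 85/85]
  15 → bin 3  [load 60/85]
  55 → bin 4 (new)  [load 55/85]
  10 → bin 1  [load 85/85]
  55 → bin 5 (new)  [load 55/85]
  20 → bin 3  [load 80/85]
  50 → bin 6 (new)  [load 50/85]
6 bins opened.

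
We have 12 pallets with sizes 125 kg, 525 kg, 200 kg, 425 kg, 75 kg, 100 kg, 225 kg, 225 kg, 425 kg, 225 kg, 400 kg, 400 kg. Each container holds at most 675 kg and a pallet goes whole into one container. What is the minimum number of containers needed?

Total = 525 + 425 + 425 + 400 + 400 + 225 + 225 + 225 + 200 + 125 + 100 + 75 = 3350 kg.
Lower bound: ⌈3350/675⌉ = 5 containers.
A packing using 6 containers:
  container 1: 525 + 125 = 650
  container 2: 425 + 225 = 650
  container 3: 425 + 225 = 650
  container 4: 400 + 225 = 625
  container 5: 400 + 200 + 75 = 675
  container 6: 100 = 100
No arrangement into 5 containers stays within capacity, so 6 is optimal.

6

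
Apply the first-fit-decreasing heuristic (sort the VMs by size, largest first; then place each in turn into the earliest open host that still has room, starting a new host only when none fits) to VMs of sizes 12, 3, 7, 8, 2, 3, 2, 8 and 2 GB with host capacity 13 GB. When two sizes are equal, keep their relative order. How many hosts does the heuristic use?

Sorted descending: 12, 8, 8, 7, 3, 3, 2, 2, 2.
  12 → host 1 (new)  [load 12/13]
  8 → host 2 (new)  [load 8/13]
  8 → host 3 (new)  [load 8/13]
  7 → host 4 (new)  [load 7/13]
  3 → host 2  [load 11/13]
  3 → host 3  [load 11/13]
  2 → host 2  [load 13/13]
  2 → host 3  [load 13/13]
  2 → host 4  [load 9/13]
4 hosts opened.

4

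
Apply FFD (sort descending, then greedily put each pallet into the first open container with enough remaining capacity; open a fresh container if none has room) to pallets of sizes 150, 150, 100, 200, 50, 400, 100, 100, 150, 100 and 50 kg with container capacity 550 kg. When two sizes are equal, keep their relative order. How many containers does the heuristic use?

3

Sorted descending: 400, 200, 150, 150, 150, 100, 100, 100, 100, 50, 50.
  400 → container 1 (new)  [load 400/550]
  200 → container 2 (new)  [load 200/550]
  150 → container 1  [load 550/550]
  150 → container 2  [load 350/550]
  150 → container 2  [load 500/550]
  100 → container 3 (new)  [load 100/550]
  100 → container 3  [load 200/550]
  100 → container 3  [load 300/550]
  100 → container 3  [load 400/550]
  50 → container 2  [load 550/550]
  50 → container 3  [load 450/550]
3 containers opened.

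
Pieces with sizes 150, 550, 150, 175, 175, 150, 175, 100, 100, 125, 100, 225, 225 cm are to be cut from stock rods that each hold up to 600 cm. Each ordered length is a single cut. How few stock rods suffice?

5

Total = 550 + 225 + 225 + 175 + 175 + 175 + 150 + 150 + 150 + 125 + 100 + 100 + 100 = 2400 cm.
Lower bound: ⌈2400/600⌉ = 4 stock rods.
A packing using 5 stock rods:
  stock rod 1: 550 = 550
  stock rod 2: 225 + 225 + 150 = 600
  stock rod 3: 175 + 175 + 175 = 525
  stock rod 4: 150 + 150 + 125 + 100 = 525
  stock rod 5: 100 + 100 = 200
No arrangement into 4 stock rods stays within capacity, so 5 is optimal.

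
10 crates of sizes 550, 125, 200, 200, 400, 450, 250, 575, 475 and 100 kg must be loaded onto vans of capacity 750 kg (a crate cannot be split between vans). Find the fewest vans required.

5

Total = 575 + 550 + 475 + 450 + 400 + 250 + 200 + 200 + 125 + 100 = 3325 kg.
Lower bound: ⌈3325/750⌉ = 5 vans.
A packing using 5 vans:
  van 1: 575 + 125 = 700
  van 2: 550 + 200 = 750
  van 3: 475 + 250 = 725
  van 4: 450 + 200 + 100 = 750
  van 5: 400 = 400
This matches the lower bound, so 5 is optimal.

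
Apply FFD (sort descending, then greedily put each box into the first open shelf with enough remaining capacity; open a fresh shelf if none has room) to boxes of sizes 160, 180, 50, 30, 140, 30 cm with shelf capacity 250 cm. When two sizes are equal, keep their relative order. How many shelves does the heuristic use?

3

Sorted descending: 180, 160, 140, 50, 30, 30.
  180 → shelf 1 (new)  [load 180/250]
  160 → shelf 2 (new)  [load 160/250]
  140 → shelf 3 (new)  [load 140/250]
  50 → shelf 1  [load 230/250]
  30 → shelf 2  [load 190/250]
  30 → shelf 2  [load 220/250]
3 shelves opened.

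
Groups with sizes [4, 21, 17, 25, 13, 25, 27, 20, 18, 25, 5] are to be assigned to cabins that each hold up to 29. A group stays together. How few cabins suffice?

9

Total = 27 + 25 + 25 + 25 + 21 + 20 + 18 + 17 + 13 + 5 + 4 = 200.
Lower bound: ⌈200/29⌉ = 7 cabins.
Also, 8 groups each exceed 29/2, and no two of those can share a cabin, so at least 8 cabins are needed.
A packing using 9 cabins:
  cabin 1: 27 = 27
  cabin 2: 25 + 4 = 29
  cabin 3: 25 = 25
  cabin 4: 25 = 25
  cabin 5: 21 + 5 = 26
  cabin 6: 20 = 20
  cabin 7: 18 = 18
  cabin 8: 17 = 17
  cabin 9: 13 = 13
No arrangement into 8 cabins stays within capacity, so 9 is optimal.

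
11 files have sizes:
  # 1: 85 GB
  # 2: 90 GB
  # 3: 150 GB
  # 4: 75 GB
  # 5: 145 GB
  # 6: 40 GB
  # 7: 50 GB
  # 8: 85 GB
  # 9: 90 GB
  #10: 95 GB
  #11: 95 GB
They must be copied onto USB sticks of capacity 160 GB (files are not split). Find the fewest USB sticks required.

Total = 150 + 145 + 95 + 95 + 90 + 90 + 85 + 85 + 75 + 50 + 40 = 1000 GB.
Lower bound: ⌈1000/160⌉ = 7 USB sticks.
Also, 8 files each exceed 80 GB, and no two of those can share a USB stick, so at least 8 USB sticks are needed.
A packing using 8 USB sticks:
  USB stick 1: 150 = 150
  USB stick 2: 145 = 145
  USB stick 3: 95 + 50 = 145
  USB stick 4: 95 + 40 = 135
  USB stick 5: 90 = 90
  USB stick 6: 90 = 90
  USB stick 7: 85 + 75 = 160
  USB stick 8: 85 = 85
This matches the lower bound, so 8 is optimal.

8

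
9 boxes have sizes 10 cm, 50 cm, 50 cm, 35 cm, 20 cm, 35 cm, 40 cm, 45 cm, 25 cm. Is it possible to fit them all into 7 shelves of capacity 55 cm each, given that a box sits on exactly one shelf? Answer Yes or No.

Yes

A valid assignment using 7 shelves:
  shelf 1: 50 = 50
  shelf 2: 50 = 50
  shelf 3: 45 + 10 = 55
  shelf 4: 40 = 40
  shelf 5: 35 + 20 = 55
  shelf 6: 35 = 35
  shelf 7: 25 = 25
Every load is within 55 cm, so 7 shelves suffice.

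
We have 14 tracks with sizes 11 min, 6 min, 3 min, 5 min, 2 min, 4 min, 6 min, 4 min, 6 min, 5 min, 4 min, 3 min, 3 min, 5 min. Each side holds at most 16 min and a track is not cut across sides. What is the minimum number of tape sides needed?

Total = 11 + 6 + 6 + 6 + 5 + 5 + 5 + 4 + 4 + 4 + 3 + 3 + 3 + 2 = 67 min.
Lower bound: ⌈67/16⌉ = 5 tape sides.
A packing using 5 tape sides:
  side 1: 11 + 5 = 16
  side 2: 6 + 6 + 4 = 16
  side 3: 6 + 5 + 5 = 16
  side 4: 4 + 4 + 3 + 3 + 2 = 16
  side 5: 3 = 3
This matches the lower bound, so 5 is optimal.

5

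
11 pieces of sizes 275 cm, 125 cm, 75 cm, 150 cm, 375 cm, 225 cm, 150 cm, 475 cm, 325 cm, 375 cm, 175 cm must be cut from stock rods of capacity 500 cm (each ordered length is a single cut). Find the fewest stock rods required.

6

Total = 475 + 375 + 375 + 325 + 275 + 225 + 175 + 150 + 150 + 125 + 75 = 2725 cm.
Lower bound: ⌈2725/500⌉ = 6 stock rods.
A packing using 6 stock rods:
  stock rod 1: 475 = 475
  stock rod 2: 375 + 125 = 500
  stock rod 3: 375 + 75 = 450
  stock rod 4: 325 + 175 = 500
  stock rod 5: 275 + 225 = 500
  stock rod 6: 150 + 150 = 300
This matches the lower bound, so 6 is optimal.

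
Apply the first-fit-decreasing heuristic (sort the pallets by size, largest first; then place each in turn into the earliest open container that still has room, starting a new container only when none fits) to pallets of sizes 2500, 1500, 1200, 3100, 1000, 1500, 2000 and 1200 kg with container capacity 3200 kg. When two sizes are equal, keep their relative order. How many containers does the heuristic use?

5

Sorted descending: 3100, 2500, 2000, 1500, 1500, 1200, 1200, 1000.
  3100 → container 1 (new)  [load 3100/3200]
  2500 → container 2 (new)  [load 2500/3200]
  2000 → container 3 (new)  [load 2000/3200]
  1500 → container 4 (new)  [load 1500/3200]
  1500 → container 4  [load 3000/3200]
  1200 → container 3  [load 3200/3200]
  1200 → container 5 (new)  [load 1200/3200]
  1000 → container 5  [load 2200/3200]
5 containers opened.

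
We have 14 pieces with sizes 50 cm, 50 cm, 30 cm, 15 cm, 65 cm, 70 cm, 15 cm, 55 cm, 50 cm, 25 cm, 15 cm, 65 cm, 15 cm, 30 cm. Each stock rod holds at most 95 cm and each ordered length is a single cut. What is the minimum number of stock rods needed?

7

Total = 70 + 65 + 65 + 55 + 50 + 50 + 50 + 30 + 30 + 25 + 15 + 15 + 15 + 15 = 550 cm.
Lower bound: ⌈550/95⌉ = 6 stock rods.
Also, 7 pieces each exceed 95/2 cm, and no two of those can share a stock rod, so at least 7 stock rods are needed.
A packing using 7 stock rods:
  stock rod 1: 70 + 25 = 95
  stock rod 2: 65 + 30 = 95
  stock rod 3: 65 + 30 = 95
  stock rod 4: 55 + 15 + 15 = 85
  stock rod 5: 50 + 15 + 15 = 80
  stock rod 6: 50 = 50
  stock rod 7: 50 = 50
This matches the lower bound, so 7 is optimal.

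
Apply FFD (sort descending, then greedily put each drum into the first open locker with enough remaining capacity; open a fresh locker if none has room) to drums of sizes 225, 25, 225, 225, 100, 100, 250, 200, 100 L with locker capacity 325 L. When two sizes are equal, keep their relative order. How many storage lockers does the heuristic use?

5

Sorted descending: 250, 225, 225, 225, 200, 100, 100, 100, 25.
  250 → locker 1 (new)  [load 250/325]
  225 → locker 2 (new)  [load 225/325]
  225 → locker 3 (new)  [load 225/325]
  225 → locker 4 (new)  [load 225/325]
  200 → locker 5 (new)  [load 200/325]
  100 → locker 2  [load 325/325]
  100 → locker 3  [load 325/325]
  100 → locker 4  [load 325/325]
  25 → locker 1  [load 275/325]
5 storage lockers opened.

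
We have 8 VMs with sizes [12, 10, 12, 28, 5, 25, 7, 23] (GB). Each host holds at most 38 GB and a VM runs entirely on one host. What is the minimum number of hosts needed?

Total = 28 + 25 + 23 + 12 + 12 + 10 + 7 + 5 = 122 GB.
Lower bound: ⌈122/38⌉ = 4 hosts.
A packing using 4 hosts:
  host 1: 28 + 10 = 38
  host 2: 25 + 12 = 37
  host 3: 23 + 12 = 35
  host 4: 7 + 5 = 12
This matches the lower bound, so 4 is optimal.

4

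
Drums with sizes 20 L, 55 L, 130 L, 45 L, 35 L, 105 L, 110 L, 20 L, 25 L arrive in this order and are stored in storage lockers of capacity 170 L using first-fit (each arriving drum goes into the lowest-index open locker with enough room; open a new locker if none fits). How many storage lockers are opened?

4

  20 → locker 1 (new)  [load 20/170]
  55 → locker 1  [load 75/170]
  130 → locker 2 (new)  [load 130/170]
  45 → locker 1  [load 120/170]
  35 → locker 1  [load 155/170]
  105 → locker 3 (new)  [load 105/170]
  110 → locker 4 (new)  [load 110/170]
  20 → locker 2  [load 150/170]
  25 → locker 3  [load 130/170]
4 storage lockers opened.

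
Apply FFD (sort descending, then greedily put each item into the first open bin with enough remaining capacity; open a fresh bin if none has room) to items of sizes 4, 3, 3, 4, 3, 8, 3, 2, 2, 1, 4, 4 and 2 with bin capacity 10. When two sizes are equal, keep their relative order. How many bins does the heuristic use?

Sorted descending: 8, 4, 4, 4, 4, 3, 3, 3, 3, 2, 2, 2, 1.
  8 → bin 1 (new)  [load 8/10]
  4 → bin 2 (new)  [load 4/10]
  4 → bin 2  [load 8/10]
  4 → bin 3 (new)  [load 4/10]
  4 → bin 3  [load 8/10]
  3 → bin 4 (new)  [load 3/10]
  3 → bin 4  [load 6/10]
  3 → bin 4  [load 9/10]
  3 → bin 5 (new)  [load 3/10]
  2 → bin 1  [load 10/10]
  2 → bin 2  [load 10/10]
  2 → bin 3  [load 10/10]
  1 → bin 4  [load 10/10]
5 bins opened.

5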